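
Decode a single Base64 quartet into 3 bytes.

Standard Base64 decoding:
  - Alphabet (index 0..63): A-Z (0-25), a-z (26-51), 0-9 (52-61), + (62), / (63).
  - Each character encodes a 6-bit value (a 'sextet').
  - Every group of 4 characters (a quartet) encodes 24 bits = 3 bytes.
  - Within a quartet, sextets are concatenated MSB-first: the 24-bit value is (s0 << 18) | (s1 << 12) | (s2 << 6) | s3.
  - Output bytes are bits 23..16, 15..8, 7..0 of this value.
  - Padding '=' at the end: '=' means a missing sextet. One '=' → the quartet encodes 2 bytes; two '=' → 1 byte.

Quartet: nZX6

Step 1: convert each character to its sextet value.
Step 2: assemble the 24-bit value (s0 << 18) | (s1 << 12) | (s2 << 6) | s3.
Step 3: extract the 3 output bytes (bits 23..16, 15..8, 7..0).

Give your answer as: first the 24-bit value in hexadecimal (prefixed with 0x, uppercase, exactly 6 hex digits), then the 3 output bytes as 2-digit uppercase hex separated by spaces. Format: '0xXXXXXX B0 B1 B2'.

Sextets: n=39, Z=25, X=23, 6=58
24-bit: (39<<18) | (25<<12) | (23<<6) | 58
      = 0x9C0000 | 0x019000 | 0x0005C0 | 0x00003A
      = 0x9D95FA
Bytes: (v>>16)&0xFF=9D, (v>>8)&0xFF=95, v&0xFF=FA

Answer: 0x9D95FA 9D 95 FA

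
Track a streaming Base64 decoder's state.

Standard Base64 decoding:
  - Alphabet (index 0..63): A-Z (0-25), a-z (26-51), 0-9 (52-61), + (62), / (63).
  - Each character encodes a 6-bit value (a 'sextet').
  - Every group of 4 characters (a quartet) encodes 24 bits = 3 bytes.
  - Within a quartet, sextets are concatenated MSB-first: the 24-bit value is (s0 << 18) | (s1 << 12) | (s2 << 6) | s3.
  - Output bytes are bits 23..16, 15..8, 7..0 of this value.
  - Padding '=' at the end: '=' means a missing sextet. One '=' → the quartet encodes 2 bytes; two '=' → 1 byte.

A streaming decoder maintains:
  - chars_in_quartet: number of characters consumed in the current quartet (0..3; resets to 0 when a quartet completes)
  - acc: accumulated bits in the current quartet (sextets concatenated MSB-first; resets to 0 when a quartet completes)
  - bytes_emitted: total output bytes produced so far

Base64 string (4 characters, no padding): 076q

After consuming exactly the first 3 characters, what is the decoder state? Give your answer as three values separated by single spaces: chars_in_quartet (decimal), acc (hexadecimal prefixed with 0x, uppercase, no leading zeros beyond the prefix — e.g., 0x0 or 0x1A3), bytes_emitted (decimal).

After char 0 ('0'=52): chars_in_quartet=1 acc=0x34 bytes_emitted=0
After char 1 ('7'=59): chars_in_quartet=2 acc=0xD3B bytes_emitted=0
After char 2 ('6'=58): chars_in_quartet=3 acc=0x34EFA bytes_emitted=0

Answer: 3 0x34EFA 0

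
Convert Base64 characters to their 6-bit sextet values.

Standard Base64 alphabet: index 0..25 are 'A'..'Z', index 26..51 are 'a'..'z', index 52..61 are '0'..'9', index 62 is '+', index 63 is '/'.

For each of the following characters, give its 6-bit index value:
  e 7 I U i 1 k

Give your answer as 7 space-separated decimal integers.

Answer: 30 59 8 20 34 53 36

Derivation:
'e': a..z range, 26 + ord('e') − ord('a') = 30
'7': 0..9 range, 52 + ord('7') − ord('0') = 59
'I': A..Z range, ord('I') − ord('A') = 8
'U': A..Z range, ord('U') − ord('A') = 20
'i': a..z range, 26 + ord('i') − ord('a') = 34
'1': 0..9 range, 52 + ord('1') − ord('0') = 53
'k': a..z range, 26 + ord('k') − ord('a') = 36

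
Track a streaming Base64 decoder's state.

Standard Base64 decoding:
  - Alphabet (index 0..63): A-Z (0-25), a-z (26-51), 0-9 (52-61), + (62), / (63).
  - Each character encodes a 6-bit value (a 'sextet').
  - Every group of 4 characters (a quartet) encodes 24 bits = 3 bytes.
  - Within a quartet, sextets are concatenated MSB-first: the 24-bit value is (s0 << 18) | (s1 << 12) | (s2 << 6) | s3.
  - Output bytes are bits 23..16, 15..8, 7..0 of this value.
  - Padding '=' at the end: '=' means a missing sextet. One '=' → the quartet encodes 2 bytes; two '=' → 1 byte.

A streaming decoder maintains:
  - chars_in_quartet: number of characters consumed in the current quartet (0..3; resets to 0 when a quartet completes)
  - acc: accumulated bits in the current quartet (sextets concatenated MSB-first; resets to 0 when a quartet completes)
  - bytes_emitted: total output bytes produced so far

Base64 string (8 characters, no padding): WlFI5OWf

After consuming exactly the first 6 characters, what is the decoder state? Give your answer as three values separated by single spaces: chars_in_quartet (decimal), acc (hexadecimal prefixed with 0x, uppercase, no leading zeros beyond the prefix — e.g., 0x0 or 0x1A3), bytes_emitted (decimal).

After char 0 ('W'=22): chars_in_quartet=1 acc=0x16 bytes_emitted=0
After char 1 ('l'=37): chars_in_quartet=2 acc=0x5A5 bytes_emitted=0
After char 2 ('F'=5): chars_in_quartet=3 acc=0x16945 bytes_emitted=0
After char 3 ('I'=8): chars_in_quartet=4 acc=0x5A5148 -> emit 5A 51 48, reset; bytes_emitted=3
After char 4 ('5'=57): chars_in_quartet=1 acc=0x39 bytes_emitted=3
After char 5 ('O'=14): chars_in_quartet=2 acc=0xE4E bytes_emitted=3

Answer: 2 0xE4E 3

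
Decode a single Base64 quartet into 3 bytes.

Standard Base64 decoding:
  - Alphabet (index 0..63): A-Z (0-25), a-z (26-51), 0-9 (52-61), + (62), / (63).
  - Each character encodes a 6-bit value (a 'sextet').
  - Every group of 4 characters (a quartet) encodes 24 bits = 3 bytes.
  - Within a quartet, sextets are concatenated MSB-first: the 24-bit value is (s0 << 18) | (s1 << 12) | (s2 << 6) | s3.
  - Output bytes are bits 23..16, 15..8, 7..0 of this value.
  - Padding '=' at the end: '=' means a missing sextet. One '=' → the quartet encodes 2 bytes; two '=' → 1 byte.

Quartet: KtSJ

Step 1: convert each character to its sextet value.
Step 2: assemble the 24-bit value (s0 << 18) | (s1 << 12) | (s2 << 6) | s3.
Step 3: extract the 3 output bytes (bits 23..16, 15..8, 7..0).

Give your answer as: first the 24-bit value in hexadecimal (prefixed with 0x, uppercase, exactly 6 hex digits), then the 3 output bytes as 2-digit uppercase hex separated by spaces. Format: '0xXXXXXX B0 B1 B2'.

Sextets: K=10, t=45, S=18, J=9
24-bit: (10<<18) | (45<<12) | (18<<6) | 9
      = 0x280000 | 0x02D000 | 0x000480 | 0x000009
      = 0x2AD489
Bytes: (v>>16)&0xFF=2A, (v>>8)&0xFF=D4, v&0xFF=89

Answer: 0x2AD489 2A D4 89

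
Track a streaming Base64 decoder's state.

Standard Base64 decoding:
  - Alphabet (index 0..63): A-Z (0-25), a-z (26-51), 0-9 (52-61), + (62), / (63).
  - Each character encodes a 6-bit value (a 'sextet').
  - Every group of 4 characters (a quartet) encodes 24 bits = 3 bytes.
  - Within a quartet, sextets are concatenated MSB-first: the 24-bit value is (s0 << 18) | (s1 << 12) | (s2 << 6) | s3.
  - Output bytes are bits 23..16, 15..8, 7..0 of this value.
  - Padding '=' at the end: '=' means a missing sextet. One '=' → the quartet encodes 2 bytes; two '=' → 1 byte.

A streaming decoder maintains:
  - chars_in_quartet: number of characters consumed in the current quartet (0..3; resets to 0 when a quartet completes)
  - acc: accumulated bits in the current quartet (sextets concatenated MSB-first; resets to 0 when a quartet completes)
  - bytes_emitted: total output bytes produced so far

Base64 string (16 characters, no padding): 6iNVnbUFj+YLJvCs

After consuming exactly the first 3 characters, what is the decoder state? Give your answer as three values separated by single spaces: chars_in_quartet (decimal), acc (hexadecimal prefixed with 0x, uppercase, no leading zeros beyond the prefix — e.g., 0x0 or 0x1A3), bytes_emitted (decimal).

After char 0 ('6'=58): chars_in_quartet=1 acc=0x3A bytes_emitted=0
After char 1 ('i'=34): chars_in_quartet=2 acc=0xEA2 bytes_emitted=0
After char 2 ('N'=13): chars_in_quartet=3 acc=0x3A88D bytes_emitted=0

Answer: 3 0x3A88D 0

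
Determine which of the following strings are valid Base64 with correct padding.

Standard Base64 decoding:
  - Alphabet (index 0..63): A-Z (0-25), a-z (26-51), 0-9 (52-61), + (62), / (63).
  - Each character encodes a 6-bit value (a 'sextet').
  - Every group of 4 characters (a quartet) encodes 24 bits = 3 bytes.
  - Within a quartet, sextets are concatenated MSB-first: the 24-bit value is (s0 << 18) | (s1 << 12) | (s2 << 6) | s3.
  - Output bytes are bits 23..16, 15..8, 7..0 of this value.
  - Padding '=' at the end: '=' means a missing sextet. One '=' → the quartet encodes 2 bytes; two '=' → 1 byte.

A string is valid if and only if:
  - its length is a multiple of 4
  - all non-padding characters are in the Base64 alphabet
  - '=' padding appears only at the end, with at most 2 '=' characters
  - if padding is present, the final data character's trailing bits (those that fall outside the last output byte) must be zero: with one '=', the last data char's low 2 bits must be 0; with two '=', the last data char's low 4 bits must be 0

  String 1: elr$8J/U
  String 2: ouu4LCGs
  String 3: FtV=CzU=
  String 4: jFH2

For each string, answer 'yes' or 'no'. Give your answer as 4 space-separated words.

String 1: 'elr$8J/U' → invalid (bad char(s): ['$'])
String 2: 'ouu4LCGs' → valid
String 3: 'FtV=CzU=' → invalid (bad char(s): ['=']; '=' in middle)
String 4: 'jFH2' → valid

Answer: no yes no yes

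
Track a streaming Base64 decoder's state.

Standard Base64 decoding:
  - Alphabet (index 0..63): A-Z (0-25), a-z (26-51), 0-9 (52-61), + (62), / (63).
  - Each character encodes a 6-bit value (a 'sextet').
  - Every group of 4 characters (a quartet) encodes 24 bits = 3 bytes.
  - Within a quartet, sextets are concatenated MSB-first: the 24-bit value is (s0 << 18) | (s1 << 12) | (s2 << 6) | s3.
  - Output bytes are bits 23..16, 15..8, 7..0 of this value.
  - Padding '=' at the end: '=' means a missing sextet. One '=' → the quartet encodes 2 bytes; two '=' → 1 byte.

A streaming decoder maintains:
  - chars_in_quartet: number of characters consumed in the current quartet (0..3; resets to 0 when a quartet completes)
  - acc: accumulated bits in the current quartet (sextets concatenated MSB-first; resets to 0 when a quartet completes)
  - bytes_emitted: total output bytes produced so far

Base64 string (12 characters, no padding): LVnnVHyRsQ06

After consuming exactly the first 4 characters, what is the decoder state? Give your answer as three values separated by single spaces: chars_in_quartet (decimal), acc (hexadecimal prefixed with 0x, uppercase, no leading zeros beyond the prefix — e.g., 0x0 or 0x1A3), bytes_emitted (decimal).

Answer: 0 0x0 3

Derivation:
After char 0 ('L'=11): chars_in_quartet=1 acc=0xB bytes_emitted=0
After char 1 ('V'=21): chars_in_quartet=2 acc=0x2D5 bytes_emitted=0
After char 2 ('n'=39): chars_in_quartet=3 acc=0xB567 bytes_emitted=0
After char 3 ('n'=39): chars_in_quartet=4 acc=0x2D59E7 -> emit 2D 59 E7, reset; bytes_emitted=3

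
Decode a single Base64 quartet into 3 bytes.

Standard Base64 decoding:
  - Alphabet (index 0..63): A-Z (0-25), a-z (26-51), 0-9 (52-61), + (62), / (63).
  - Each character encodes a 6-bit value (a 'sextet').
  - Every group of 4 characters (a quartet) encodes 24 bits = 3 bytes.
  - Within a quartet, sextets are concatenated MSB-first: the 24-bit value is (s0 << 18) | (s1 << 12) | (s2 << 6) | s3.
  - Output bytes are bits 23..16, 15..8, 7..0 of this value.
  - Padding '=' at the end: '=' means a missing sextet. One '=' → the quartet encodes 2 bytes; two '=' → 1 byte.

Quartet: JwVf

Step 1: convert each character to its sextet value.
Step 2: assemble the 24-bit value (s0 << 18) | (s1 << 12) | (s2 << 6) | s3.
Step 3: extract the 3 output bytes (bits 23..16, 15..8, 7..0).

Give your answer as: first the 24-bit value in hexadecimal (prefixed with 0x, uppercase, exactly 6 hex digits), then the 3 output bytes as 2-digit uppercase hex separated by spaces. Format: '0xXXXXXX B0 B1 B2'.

Answer: 0x27055F 27 05 5F

Derivation:
Sextets: J=9, w=48, V=21, f=31
24-bit: (9<<18) | (48<<12) | (21<<6) | 31
      = 0x240000 | 0x030000 | 0x000540 | 0x00001F
      = 0x27055F
Bytes: (v>>16)&0xFF=27, (v>>8)&0xFF=05, v&0xFF=5F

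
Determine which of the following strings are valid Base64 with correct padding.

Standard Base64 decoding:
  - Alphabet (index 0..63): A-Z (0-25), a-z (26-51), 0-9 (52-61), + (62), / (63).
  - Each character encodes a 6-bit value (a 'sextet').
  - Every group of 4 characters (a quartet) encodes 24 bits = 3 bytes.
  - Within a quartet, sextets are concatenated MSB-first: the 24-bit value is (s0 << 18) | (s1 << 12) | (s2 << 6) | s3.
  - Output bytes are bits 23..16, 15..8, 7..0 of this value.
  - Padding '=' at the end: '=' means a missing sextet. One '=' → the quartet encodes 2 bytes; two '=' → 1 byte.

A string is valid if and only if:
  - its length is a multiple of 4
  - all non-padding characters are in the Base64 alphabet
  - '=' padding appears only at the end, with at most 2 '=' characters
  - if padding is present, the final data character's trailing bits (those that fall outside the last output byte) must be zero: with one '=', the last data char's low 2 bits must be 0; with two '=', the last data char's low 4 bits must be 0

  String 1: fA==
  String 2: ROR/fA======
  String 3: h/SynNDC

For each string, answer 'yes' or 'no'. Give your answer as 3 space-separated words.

String 1: 'fA==' → valid
String 2: 'ROR/fA======' → invalid (6 pad chars (max 2))
String 3: 'h/SynNDC' → valid

Answer: yes no yes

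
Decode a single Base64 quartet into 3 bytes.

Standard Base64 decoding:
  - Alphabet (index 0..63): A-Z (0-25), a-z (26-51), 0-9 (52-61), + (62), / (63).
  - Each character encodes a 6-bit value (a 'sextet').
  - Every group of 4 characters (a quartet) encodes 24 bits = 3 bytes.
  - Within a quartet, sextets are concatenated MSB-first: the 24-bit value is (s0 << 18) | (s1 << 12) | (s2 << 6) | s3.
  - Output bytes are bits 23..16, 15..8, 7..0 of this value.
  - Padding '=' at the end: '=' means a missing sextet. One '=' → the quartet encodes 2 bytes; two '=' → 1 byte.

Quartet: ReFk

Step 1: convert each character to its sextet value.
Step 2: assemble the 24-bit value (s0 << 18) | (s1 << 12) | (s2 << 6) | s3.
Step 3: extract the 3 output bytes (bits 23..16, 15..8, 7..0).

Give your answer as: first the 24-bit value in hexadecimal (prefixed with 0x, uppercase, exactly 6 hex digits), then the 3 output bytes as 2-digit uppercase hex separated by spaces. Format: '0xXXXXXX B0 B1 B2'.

Answer: 0x45E164 45 E1 64

Derivation:
Sextets: R=17, e=30, F=5, k=36
24-bit: (17<<18) | (30<<12) | (5<<6) | 36
      = 0x440000 | 0x01E000 | 0x000140 | 0x000024
      = 0x45E164
Bytes: (v>>16)&0xFF=45, (v>>8)&0xFF=E1, v&0xFF=64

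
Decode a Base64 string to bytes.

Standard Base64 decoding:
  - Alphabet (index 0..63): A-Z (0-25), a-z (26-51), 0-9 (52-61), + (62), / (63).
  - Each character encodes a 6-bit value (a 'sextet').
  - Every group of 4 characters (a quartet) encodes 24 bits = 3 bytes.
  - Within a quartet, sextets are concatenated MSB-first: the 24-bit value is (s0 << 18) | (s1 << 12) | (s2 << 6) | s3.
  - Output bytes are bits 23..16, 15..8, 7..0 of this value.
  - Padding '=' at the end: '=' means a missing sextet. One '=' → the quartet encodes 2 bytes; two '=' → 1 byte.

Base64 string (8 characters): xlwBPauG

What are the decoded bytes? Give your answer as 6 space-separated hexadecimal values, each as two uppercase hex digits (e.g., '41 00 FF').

Answer: C6 5C 01 3D AB 86

Derivation:
After char 0 ('x'=49): chars_in_quartet=1 acc=0x31 bytes_emitted=0
After char 1 ('l'=37): chars_in_quartet=2 acc=0xC65 bytes_emitted=0
After char 2 ('w'=48): chars_in_quartet=3 acc=0x31970 bytes_emitted=0
After char 3 ('B'=1): chars_in_quartet=4 acc=0xC65C01 -> emit C6 5C 01, reset; bytes_emitted=3
After char 4 ('P'=15): chars_in_quartet=1 acc=0xF bytes_emitted=3
After char 5 ('a'=26): chars_in_quartet=2 acc=0x3DA bytes_emitted=3
After char 6 ('u'=46): chars_in_quartet=3 acc=0xF6AE bytes_emitted=3
After char 7 ('G'=6): chars_in_quartet=4 acc=0x3DAB86 -> emit 3D AB 86, reset; bytes_emitted=6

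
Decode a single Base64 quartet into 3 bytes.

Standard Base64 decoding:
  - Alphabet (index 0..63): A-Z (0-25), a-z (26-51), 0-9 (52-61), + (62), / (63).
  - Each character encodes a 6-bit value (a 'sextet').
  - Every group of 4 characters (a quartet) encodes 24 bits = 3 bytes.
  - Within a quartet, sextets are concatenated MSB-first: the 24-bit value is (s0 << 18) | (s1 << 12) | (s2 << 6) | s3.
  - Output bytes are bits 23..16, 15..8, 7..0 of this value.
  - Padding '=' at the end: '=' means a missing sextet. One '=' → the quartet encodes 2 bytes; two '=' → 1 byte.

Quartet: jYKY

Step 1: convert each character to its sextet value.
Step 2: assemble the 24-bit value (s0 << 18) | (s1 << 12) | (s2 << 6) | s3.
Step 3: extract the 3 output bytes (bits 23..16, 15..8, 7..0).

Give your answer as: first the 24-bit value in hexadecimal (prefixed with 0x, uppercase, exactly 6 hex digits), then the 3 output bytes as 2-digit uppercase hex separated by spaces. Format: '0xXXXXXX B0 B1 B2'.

Sextets: j=35, Y=24, K=10, Y=24
24-bit: (35<<18) | (24<<12) | (10<<6) | 24
      = 0x8C0000 | 0x018000 | 0x000280 | 0x000018
      = 0x8D8298
Bytes: (v>>16)&0xFF=8D, (v>>8)&0xFF=82, v&0xFF=98

Answer: 0x8D8298 8D 82 98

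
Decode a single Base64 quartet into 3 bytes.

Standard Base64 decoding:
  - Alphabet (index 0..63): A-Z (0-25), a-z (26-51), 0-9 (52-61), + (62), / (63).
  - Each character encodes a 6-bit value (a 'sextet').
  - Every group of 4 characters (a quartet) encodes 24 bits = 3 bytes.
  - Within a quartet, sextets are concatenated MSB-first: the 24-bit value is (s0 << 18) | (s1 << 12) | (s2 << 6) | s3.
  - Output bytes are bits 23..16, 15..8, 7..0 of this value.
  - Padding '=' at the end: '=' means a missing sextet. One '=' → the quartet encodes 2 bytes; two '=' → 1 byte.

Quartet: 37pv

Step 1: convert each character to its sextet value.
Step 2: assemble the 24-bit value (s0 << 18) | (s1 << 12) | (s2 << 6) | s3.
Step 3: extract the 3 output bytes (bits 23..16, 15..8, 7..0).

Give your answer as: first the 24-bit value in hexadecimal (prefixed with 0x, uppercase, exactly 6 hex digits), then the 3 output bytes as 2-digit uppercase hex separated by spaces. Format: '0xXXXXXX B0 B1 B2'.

Answer: 0xDFBA6F DF BA 6F

Derivation:
Sextets: 3=55, 7=59, p=41, v=47
24-bit: (55<<18) | (59<<12) | (41<<6) | 47
      = 0xDC0000 | 0x03B000 | 0x000A40 | 0x00002F
      = 0xDFBA6F
Bytes: (v>>16)&0xFF=DF, (v>>8)&0xFF=BA, v&0xFF=6F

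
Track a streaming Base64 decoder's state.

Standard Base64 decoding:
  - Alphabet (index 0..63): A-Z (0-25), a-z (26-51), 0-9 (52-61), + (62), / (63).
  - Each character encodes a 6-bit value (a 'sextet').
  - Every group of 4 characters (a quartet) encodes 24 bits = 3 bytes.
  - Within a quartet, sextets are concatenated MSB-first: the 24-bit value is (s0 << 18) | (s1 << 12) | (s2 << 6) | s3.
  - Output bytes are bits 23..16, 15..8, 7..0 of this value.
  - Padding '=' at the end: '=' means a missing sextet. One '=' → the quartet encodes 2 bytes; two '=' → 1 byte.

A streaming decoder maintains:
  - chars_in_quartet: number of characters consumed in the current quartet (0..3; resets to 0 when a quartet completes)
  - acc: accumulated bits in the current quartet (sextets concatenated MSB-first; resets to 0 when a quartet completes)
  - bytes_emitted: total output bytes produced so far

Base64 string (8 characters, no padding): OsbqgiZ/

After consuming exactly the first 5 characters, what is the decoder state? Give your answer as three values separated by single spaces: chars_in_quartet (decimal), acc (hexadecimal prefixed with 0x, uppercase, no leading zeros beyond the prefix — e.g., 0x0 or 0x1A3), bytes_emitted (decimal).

Answer: 1 0x20 3

Derivation:
After char 0 ('O'=14): chars_in_quartet=1 acc=0xE bytes_emitted=0
After char 1 ('s'=44): chars_in_quartet=2 acc=0x3AC bytes_emitted=0
After char 2 ('b'=27): chars_in_quartet=3 acc=0xEB1B bytes_emitted=0
After char 3 ('q'=42): chars_in_quartet=4 acc=0x3AC6EA -> emit 3A C6 EA, reset; bytes_emitted=3
After char 4 ('g'=32): chars_in_quartet=1 acc=0x20 bytes_emitted=3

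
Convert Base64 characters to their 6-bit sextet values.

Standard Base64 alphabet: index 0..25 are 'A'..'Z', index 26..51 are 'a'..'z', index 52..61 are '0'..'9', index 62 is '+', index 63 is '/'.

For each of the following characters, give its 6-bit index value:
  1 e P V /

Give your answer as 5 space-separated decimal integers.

'1': 0..9 range, 52 + ord('1') − ord('0') = 53
'e': a..z range, 26 + ord('e') − ord('a') = 30
'P': A..Z range, ord('P') − ord('A') = 15
'V': A..Z range, ord('V') − ord('A') = 21
'/': index 63

Answer: 53 30 15 21 63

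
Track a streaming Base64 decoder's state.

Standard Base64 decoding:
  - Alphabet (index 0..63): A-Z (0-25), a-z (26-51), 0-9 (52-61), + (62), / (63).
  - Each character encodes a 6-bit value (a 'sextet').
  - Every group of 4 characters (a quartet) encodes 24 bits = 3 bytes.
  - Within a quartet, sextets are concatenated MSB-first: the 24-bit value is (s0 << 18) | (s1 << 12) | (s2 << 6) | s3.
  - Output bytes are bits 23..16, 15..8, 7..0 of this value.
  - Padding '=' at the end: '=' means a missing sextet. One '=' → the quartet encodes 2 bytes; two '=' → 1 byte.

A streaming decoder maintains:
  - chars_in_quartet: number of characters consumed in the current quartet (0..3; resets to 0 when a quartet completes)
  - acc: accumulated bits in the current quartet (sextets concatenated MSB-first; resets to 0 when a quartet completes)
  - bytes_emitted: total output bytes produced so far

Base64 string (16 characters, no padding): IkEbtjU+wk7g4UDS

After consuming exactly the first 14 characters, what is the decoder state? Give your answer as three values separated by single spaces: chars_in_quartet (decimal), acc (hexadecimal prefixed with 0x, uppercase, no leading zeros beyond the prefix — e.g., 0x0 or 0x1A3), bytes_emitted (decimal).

After char 0 ('I'=8): chars_in_quartet=1 acc=0x8 bytes_emitted=0
After char 1 ('k'=36): chars_in_quartet=2 acc=0x224 bytes_emitted=0
After char 2 ('E'=4): chars_in_quartet=3 acc=0x8904 bytes_emitted=0
After char 3 ('b'=27): chars_in_quartet=4 acc=0x22411B -> emit 22 41 1B, reset; bytes_emitted=3
After char 4 ('t'=45): chars_in_quartet=1 acc=0x2D bytes_emitted=3
After char 5 ('j'=35): chars_in_quartet=2 acc=0xB63 bytes_emitted=3
After char 6 ('U'=20): chars_in_quartet=3 acc=0x2D8D4 bytes_emitted=3
After char 7 ('+'=62): chars_in_quartet=4 acc=0xB6353E -> emit B6 35 3E, reset; bytes_emitted=6
After char 8 ('w'=48): chars_in_quartet=1 acc=0x30 bytes_emitted=6
After char 9 ('k'=36): chars_in_quartet=2 acc=0xC24 bytes_emitted=6
After char 10 ('7'=59): chars_in_quartet=3 acc=0x3093B bytes_emitted=6
After char 11 ('g'=32): chars_in_quartet=4 acc=0xC24EE0 -> emit C2 4E E0, reset; bytes_emitted=9
After char 12 ('4'=56): chars_in_quartet=1 acc=0x38 bytes_emitted=9
After char 13 ('U'=20): chars_in_quartet=2 acc=0xE14 bytes_emitted=9

Answer: 2 0xE14 9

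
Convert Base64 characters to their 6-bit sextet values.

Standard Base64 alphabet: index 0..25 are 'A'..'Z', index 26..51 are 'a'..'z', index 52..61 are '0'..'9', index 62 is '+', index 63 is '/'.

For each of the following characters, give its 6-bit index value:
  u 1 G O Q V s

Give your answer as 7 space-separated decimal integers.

Answer: 46 53 6 14 16 21 44

Derivation:
'u': a..z range, 26 + ord('u') − ord('a') = 46
'1': 0..9 range, 52 + ord('1') − ord('0') = 53
'G': A..Z range, ord('G') − ord('A') = 6
'O': A..Z range, ord('O') − ord('A') = 14
'Q': A..Z range, ord('Q') − ord('A') = 16
'V': A..Z range, ord('V') − ord('A') = 21
's': a..z range, 26 + ord('s') − ord('a') = 44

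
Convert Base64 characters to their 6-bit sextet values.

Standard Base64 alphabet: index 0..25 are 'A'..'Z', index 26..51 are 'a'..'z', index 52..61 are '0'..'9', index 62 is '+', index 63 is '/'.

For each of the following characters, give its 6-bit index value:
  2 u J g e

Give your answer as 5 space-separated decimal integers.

Answer: 54 46 9 32 30

Derivation:
'2': 0..9 range, 52 + ord('2') − ord('0') = 54
'u': a..z range, 26 + ord('u') − ord('a') = 46
'J': A..Z range, ord('J') − ord('A') = 9
'g': a..z range, 26 + ord('g') − ord('a') = 32
'e': a..z range, 26 + ord('e') − ord('a') = 30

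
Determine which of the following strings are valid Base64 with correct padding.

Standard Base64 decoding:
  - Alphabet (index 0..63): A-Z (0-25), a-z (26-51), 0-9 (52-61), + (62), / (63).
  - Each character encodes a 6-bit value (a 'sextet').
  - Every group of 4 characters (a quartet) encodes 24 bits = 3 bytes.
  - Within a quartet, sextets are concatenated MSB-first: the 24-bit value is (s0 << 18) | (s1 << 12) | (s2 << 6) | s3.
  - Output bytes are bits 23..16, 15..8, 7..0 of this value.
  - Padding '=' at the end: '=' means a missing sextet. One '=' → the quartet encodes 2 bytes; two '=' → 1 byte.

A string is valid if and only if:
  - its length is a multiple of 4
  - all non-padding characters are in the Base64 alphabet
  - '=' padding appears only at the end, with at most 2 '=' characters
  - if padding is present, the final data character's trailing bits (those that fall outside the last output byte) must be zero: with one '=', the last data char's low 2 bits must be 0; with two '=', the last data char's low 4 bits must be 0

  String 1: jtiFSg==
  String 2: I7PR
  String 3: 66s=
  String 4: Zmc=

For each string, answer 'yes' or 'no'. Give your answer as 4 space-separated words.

Answer: yes yes yes yes

Derivation:
String 1: 'jtiFSg==' → valid
String 2: 'I7PR' → valid
String 3: '66s=' → valid
String 4: 'Zmc=' → valid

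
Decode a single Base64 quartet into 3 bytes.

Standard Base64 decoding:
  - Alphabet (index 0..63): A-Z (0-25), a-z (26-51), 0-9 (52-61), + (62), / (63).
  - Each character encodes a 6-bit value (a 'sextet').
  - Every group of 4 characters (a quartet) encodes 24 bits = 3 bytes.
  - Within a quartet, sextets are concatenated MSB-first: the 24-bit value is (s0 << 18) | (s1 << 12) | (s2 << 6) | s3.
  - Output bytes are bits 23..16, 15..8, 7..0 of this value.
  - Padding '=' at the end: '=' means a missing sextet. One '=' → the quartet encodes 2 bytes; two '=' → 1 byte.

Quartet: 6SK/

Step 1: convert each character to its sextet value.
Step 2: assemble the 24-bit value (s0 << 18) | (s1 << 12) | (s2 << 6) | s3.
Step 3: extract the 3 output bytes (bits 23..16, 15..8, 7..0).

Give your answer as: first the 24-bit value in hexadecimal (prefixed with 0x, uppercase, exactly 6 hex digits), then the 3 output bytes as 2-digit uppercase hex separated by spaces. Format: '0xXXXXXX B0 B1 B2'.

Sextets: 6=58, S=18, K=10, /=63
24-bit: (58<<18) | (18<<12) | (10<<6) | 63
      = 0xE80000 | 0x012000 | 0x000280 | 0x00003F
      = 0xE922BF
Bytes: (v>>16)&0xFF=E9, (v>>8)&0xFF=22, v&0xFF=BF

Answer: 0xE922BF E9 22 BF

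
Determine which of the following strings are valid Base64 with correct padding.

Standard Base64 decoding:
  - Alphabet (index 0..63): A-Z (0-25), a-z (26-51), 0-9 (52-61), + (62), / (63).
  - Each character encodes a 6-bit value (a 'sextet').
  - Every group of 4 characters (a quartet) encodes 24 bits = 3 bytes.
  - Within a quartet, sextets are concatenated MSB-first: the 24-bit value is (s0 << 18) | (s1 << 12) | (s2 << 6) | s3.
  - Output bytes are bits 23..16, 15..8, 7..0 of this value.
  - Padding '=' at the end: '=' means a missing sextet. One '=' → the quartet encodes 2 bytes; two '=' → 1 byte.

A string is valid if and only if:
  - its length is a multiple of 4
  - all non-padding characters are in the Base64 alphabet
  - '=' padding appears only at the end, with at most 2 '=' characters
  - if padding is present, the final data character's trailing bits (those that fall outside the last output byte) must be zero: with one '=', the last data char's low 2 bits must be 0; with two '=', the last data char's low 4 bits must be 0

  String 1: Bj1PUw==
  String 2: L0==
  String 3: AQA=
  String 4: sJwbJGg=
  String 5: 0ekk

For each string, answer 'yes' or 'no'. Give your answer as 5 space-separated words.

Answer: yes no yes yes yes

Derivation:
String 1: 'Bj1PUw==' → valid
String 2: 'L0==' → invalid (bad trailing bits)
String 3: 'AQA=' → valid
String 4: 'sJwbJGg=' → valid
String 5: '0ekk' → valid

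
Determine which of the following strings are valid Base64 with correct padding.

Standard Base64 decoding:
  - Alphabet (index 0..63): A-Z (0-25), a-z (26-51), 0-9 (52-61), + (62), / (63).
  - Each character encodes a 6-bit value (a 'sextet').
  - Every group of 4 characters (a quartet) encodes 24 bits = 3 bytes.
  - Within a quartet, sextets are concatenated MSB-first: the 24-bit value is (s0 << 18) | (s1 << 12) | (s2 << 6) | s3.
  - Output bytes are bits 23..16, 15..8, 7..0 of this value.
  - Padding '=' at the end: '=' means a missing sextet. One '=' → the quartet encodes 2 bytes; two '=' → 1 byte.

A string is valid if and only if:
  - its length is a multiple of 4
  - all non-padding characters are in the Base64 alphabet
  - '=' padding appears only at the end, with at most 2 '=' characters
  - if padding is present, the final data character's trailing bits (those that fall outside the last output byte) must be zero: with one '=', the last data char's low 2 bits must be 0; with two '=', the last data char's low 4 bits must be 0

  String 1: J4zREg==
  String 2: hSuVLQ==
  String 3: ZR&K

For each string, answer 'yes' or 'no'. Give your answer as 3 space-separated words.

String 1: 'J4zREg==' → valid
String 2: 'hSuVLQ==' → valid
String 3: 'ZR&K' → invalid (bad char(s): ['&'])

Answer: yes yes no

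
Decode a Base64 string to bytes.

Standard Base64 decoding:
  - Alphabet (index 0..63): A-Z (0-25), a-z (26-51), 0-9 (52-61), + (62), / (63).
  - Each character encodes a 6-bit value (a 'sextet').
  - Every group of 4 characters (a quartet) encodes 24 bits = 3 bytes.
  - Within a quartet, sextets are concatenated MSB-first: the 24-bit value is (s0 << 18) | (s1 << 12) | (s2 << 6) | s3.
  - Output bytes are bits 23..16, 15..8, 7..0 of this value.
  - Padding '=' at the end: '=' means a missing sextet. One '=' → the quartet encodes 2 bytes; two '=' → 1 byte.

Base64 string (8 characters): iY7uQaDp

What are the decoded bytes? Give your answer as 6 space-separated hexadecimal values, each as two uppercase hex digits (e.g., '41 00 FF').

After char 0 ('i'=34): chars_in_quartet=1 acc=0x22 bytes_emitted=0
After char 1 ('Y'=24): chars_in_quartet=2 acc=0x898 bytes_emitted=0
After char 2 ('7'=59): chars_in_quartet=3 acc=0x2263B bytes_emitted=0
After char 3 ('u'=46): chars_in_quartet=4 acc=0x898EEE -> emit 89 8E EE, reset; bytes_emitted=3
After char 4 ('Q'=16): chars_in_quartet=1 acc=0x10 bytes_emitted=3
After char 5 ('a'=26): chars_in_quartet=2 acc=0x41A bytes_emitted=3
After char 6 ('D'=3): chars_in_quartet=3 acc=0x10683 bytes_emitted=3
After char 7 ('p'=41): chars_in_quartet=4 acc=0x41A0E9 -> emit 41 A0 E9, reset; bytes_emitted=6

Answer: 89 8E EE 41 A0 E9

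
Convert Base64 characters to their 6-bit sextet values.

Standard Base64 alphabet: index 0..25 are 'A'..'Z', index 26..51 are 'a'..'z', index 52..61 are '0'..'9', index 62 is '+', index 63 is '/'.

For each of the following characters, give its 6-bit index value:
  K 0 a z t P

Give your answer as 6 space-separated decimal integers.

Answer: 10 52 26 51 45 15

Derivation:
'K': A..Z range, ord('K') − ord('A') = 10
'0': 0..9 range, 52 + ord('0') − ord('0') = 52
'a': a..z range, 26 + ord('a') − ord('a') = 26
'z': a..z range, 26 + ord('z') − ord('a') = 51
't': a..z range, 26 + ord('t') − ord('a') = 45
'P': A..Z range, ord('P') − ord('A') = 15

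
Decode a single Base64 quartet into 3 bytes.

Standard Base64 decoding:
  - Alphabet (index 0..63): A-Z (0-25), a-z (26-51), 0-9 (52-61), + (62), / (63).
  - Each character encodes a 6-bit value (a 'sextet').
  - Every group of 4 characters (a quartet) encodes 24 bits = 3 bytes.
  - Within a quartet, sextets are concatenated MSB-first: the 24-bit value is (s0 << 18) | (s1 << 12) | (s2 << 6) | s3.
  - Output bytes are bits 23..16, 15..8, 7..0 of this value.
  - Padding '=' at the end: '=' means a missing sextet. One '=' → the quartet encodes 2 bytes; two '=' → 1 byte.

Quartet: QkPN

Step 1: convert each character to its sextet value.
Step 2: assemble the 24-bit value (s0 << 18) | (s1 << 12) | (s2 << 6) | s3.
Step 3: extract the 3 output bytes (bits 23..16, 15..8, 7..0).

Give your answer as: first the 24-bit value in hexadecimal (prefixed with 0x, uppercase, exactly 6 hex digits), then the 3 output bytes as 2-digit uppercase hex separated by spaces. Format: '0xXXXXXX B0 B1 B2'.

Answer: 0x4243CD 42 43 CD

Derivation:
Sextets: Q=16, k=36, P=15, N=13
24-bit: (16<<18) | (36<<12) | (15<<6) | 13
      = 0x400000 | 0x024000 | 0x0003C0 | 0x00000D
      = 0x4243CD
Bytes: (v>>16)&0xFF=42, (v>>8)&0xFF=43, v&0xFF=CD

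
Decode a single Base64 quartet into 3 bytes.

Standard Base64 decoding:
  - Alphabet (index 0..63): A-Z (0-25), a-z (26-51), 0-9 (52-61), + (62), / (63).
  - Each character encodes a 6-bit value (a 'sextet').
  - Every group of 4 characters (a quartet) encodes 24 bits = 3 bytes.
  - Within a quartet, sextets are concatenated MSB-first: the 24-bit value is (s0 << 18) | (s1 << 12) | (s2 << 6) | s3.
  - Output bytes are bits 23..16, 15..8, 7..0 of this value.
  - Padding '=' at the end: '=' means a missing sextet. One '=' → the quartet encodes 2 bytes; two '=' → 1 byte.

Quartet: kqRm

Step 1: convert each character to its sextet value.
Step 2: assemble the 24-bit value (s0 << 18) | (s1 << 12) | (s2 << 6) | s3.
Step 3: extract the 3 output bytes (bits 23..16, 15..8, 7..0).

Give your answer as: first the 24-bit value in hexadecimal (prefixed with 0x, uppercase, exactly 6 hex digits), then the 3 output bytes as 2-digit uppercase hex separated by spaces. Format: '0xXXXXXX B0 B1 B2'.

Answer: 0x92A466 92 A4 66

Derivation:
Sextets: k=36, q=42, R=17, m=38
24-bit: (36<<18) | (42<<12) | (17<<6) | 38
      = 0x900000 | 0x02A000 | 0x000440 | 0x000026
      = 0x92A466
Bytes: (v>>16)&0xFF=92, (v>>8)&0xFF=A4, v&0xFF=66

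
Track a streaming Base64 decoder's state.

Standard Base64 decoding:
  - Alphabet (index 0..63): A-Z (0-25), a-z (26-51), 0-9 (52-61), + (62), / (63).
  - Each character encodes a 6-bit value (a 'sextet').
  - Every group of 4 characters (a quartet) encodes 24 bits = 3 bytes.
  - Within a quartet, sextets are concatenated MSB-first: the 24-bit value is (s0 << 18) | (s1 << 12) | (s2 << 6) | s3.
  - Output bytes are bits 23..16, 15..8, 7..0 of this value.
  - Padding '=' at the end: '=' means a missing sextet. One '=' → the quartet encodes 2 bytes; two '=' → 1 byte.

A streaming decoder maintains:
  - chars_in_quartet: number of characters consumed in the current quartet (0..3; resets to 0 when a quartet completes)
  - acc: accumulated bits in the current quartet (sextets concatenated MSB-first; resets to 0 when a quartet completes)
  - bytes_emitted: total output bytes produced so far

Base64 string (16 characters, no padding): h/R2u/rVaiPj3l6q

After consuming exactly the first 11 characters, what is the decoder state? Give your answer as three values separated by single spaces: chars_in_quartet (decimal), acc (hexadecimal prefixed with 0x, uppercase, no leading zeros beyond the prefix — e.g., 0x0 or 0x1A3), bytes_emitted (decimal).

Answer: 3 0x1A88F 6

Derivation:
After char 0 ('h'=33): chars_in_quartet=1 acc=0x21 bytes_emitted=0
After char 1 ('/'=63): chars_in_quartet=2 acc=0x87F bytes_emitted=0
After char 2 ('R'=17): chars_in_quartet=3 acc=0x21FD1 bytes_emitted=0
After char 3 ('2'=54): chars_in_quartet=4 acc=0x87F476 -> emit 87 F4 76, reset; bytes_emitted=3
After char 4 ('u'=46): chars_in_quartet=1 acc=0x2E bytes_emitted=3
After char 5 ('/'=63): chars_in_quartet=2 acc=0xBBF bytes_emitted=3
After char 6 ('r'=43): chars_in_quartet=3 acc=0x2EFEB bytes_emitted=3
After char 7 ('V'=21): chars_in_quartet=4 acc=0xBBFAD5 -> emit BB FA D5, reset; bytes_emitted=6
After char 8 ('a'=26): chars_in_quartet=1 acc=0x1A bytes_emitted=6
After char 9 ('i'=34): chars_in_quartet=2 acc=0x6A2 bytes_emitted=6
After char 10 ('P'=15): chars_in_quartet=3 acc=0x1A88F bytes_emitted=6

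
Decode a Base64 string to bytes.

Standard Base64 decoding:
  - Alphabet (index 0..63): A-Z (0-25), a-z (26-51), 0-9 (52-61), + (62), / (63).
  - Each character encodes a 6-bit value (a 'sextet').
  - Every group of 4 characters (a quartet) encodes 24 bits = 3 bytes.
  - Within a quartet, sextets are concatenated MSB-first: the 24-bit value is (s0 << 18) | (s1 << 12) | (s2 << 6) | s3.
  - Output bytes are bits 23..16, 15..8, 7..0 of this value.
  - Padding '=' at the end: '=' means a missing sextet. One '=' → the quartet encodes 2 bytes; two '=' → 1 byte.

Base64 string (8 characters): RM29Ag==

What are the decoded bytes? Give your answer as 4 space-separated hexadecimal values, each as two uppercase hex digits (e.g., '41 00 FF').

After char 0 ('R'=17): chars_in_quartet=1 acc=0x11 bytes_emitted=0
After char 1 ('M'=12): chars_in_quartet=2 acc=0x44C bytes_emitted=0
After char 2 ('2'=54): chars_in_quartet=3 acc=0x11336 bytes_emitted=0
After char 3 ('9'=61): chars_in_quartet=4 acc=0x44CDBD -> emit 44 CD BD, reset; bytes_emitted=3
After char 4 ('A'=0): chars_in_quartet=1 acc=0x0 bytes_emitted=3
After char 5 ('g'=32): chars_in_quartet=2 acc=0x20 bytes_emitted=3
Padding '==': partial quartet acc=0x20 -> emit 02; bytes_emitted=4

Answer: 44 CD BD 02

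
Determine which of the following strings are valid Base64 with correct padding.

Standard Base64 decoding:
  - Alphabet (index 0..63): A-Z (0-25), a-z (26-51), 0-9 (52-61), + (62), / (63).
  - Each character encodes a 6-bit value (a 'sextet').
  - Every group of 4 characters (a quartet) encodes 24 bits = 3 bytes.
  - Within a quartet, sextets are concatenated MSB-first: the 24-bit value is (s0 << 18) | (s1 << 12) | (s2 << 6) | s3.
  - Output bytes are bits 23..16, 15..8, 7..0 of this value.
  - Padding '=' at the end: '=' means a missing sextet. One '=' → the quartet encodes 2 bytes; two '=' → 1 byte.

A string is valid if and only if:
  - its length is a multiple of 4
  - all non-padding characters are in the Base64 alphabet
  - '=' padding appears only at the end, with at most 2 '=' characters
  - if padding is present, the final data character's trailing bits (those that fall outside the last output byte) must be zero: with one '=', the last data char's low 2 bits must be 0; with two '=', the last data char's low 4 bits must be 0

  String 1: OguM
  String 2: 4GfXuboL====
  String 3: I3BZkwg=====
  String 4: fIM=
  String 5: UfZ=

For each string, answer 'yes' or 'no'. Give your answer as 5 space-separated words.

Answer: yes no no yes no

Derivation:
String 1: 'OguM' → valid
String 2: '4GfXuboL====' → invalid (4 pad chars (max 2))
String 3: 'I3BZkwg=====' → invalid (5 pad chars (max 2))
String 4: 'fIM=' → valid
String 5: 'UfZ=' → invalid (bad trailing bits)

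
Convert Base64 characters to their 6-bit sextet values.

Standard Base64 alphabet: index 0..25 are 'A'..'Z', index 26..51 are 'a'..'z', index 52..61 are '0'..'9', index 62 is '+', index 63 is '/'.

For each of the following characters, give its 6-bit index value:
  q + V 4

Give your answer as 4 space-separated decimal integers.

'q': a..z range, 26 + ord('q') − ord('a') = 42
'+': index 62
'V': A..Z range, ord('V') − ord('A') = 21
'4': 0..9 range, 52 + ord('4') − ord('0') = 56

Answer: 42 62 21 56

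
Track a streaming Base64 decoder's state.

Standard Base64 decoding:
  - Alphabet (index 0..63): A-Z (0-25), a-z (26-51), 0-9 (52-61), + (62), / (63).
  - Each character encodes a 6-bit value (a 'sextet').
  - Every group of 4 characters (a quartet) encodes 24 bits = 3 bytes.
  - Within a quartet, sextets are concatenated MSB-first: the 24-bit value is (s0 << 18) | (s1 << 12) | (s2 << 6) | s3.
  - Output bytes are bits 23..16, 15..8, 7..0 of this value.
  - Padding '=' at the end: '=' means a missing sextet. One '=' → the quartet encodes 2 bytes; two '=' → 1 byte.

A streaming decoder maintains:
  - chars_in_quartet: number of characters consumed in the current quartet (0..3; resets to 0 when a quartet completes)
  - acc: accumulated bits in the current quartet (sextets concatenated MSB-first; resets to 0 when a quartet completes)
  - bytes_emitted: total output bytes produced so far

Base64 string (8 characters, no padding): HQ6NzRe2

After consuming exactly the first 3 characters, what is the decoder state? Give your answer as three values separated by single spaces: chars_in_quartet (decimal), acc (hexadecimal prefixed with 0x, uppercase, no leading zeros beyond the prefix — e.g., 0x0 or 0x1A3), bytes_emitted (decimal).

Answer: 3 0x743A 0

Derivation:
After char 0 ('H'=7): chars_in_quartet=1 acc=0x7 bytes_emitted=0
After char 1 ('Q'=16): chars_in_quartet=2 acc=0x1D0 bytes_emitted=0
After char 2 ('6'=58): chars_in_quartet=3 acc=0x743A bytes_emitted=0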